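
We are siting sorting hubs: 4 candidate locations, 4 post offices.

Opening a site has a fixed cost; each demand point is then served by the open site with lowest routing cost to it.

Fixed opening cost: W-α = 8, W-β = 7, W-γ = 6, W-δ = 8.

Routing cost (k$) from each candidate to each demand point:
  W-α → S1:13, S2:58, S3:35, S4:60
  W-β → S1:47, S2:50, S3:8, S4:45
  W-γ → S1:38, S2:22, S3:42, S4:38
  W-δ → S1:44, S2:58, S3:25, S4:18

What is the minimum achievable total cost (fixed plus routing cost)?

90

Open {W-α, W-β, W-γ, W-δ}: assign each demand point to its cheapest open site.
  S1→W-α 13, S2→W-γ 22, S3→W-β 8, S4→W-δ 18
  routing cost 61, fixed 29 → total 90.
Compare {W-α, W-γ, W-δ}: routing cost 78 + fixed 22 = 100.
Compare {W-α, W-β, W-γ}: routing cost 81 + fixed 21 = 102.
Compare {W-β, W-γ, W-δ}: routing cost 86 + fixed 21 = 107.
All other subsets cost ≥ 100. Minimum total cost: 90.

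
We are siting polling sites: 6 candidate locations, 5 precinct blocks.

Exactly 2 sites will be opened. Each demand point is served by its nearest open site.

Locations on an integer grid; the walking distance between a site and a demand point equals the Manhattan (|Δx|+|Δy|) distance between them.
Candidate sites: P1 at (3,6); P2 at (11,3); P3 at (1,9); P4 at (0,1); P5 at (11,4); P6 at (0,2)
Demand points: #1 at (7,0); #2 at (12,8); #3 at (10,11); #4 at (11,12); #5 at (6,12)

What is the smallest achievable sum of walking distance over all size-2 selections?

37

Open {P3, P5}.
  #1→P5 8, #2→P5 5, #3→P5 8, #4→P5 8, #5→P3 8  ⇒ total 37.
Compare {P1, P5}: total 38.
Compare {P2, P3}: total 39.
No size-2 selection does better; minimum is 37.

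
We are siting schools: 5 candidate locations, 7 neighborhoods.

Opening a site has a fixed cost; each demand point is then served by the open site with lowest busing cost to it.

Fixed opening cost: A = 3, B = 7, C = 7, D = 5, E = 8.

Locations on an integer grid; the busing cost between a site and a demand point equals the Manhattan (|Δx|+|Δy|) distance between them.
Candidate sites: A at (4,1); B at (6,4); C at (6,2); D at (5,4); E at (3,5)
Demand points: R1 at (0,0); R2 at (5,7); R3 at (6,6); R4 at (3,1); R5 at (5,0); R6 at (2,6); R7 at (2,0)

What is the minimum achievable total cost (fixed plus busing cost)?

30

Open {A, D}: assign each demand point to its cheapest open site.
  R1→A 5, R2→D 3, R3→D 3, R4→A 1, R5→A 2, R6→D 5, R7→A 3
  busing cost 22, fixed 8 → total 30.
Compare {A, E}: busing cost 21 + fixed 11 = 32.
Compare {A, B}: busing cost 23 + fixed 10 = 33.
Compare {A}: busing cost 32 + fixed 3 = 35.
All other subsets cost ≥ 32. Minimum total cost: 30.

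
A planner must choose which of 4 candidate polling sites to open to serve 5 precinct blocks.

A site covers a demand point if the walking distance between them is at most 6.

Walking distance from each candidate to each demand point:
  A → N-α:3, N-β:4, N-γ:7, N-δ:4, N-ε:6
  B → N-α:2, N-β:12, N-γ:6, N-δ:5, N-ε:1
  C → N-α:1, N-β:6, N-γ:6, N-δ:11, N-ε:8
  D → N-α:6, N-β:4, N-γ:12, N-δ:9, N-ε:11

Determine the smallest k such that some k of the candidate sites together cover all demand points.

2

Coverage sets (demand points within 6 of each site):
  A: {N-α, N-β, N-δ, N-ε}
  B: {N-α, N-γ, N-δ, N-ε}
  C: {N-α, N-β, N-γ}
  D: {N-α, N-β}
No single site covers all 5 demand points.
But {A, B} covers everything, so the minimum is 2.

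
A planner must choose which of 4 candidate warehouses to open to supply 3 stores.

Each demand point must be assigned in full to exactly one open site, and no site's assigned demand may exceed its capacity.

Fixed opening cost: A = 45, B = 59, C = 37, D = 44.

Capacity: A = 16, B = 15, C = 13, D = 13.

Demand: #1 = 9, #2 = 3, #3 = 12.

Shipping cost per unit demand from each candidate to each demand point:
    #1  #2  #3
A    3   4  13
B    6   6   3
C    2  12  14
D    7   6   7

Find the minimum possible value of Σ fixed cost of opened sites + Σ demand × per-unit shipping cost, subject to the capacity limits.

168

Open {B, C}; cheapest assignment that respects the capacities:
  B (cap 15, load 15): #2, #3 — cost 3×6 + 12×3 = 54
  C (cap 13, load 9): #1 — cost 9×2 = 18
  Shipping 72, fixed 96 → total 168.
  Any other capacity-feasible assignment to {B, C} ships for at least 72.
Compare {A, B}: its best feasible assignment gives total 179.
Compare {A, B, C}: its best feasible assignment gives total 207.
Every other set of open sites that can feasibly serve all demand totals ≥ 179 even under its best assignment. Minimum: 168.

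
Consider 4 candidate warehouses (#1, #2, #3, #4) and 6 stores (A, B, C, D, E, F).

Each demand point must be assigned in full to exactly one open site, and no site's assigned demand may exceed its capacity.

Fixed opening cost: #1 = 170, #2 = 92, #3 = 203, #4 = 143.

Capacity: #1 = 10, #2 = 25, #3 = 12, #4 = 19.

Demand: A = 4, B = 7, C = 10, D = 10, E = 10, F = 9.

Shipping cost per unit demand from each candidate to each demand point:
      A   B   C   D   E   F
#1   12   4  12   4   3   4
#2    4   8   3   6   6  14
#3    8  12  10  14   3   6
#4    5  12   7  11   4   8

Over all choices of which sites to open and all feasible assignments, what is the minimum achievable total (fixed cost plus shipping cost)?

651

Open {#1, #2, #4}; cheapest assignment that respects the capacities:
  #1 (cap 10, load 7): B — cost 7×4 = 28
  #2 (cap 25, load 24): A, C, D — cost 4×4 + 10×3 + 10×6 = 106
  #4 (cap 19, load 19): E, F — cost 10×4 + 9×8 = 112
  Shipping 246, fixed 405 → total 651.
  Any other capacity-feasible assignment to {#1, #2, #4} ships for at least 246.
Compare {#2, #3, #4}: its best feasible assignment gives total 722.
Compare {#1, #2, #3, #4}: its best feasible assignment gives total 836.
Every other set of open sites that can feasibly serve all demand totals ≥ 722 even under its best assignment. Minimum: 651.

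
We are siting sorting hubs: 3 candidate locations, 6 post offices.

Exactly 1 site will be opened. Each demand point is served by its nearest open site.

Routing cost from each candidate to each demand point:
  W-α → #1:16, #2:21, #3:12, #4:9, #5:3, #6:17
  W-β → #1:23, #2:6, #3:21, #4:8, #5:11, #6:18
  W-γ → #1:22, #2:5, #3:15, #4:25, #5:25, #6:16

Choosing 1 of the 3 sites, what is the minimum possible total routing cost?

Open {W-α}.
  #1→W-α 16, #2→W-α 21, #3→W-α 12, #4→W-α 9, #5→W-α 3, #6→W-α 17  ⇒ total 78.
Compare {W-β}: total 87.
Compare {W-γ}: total 108.

78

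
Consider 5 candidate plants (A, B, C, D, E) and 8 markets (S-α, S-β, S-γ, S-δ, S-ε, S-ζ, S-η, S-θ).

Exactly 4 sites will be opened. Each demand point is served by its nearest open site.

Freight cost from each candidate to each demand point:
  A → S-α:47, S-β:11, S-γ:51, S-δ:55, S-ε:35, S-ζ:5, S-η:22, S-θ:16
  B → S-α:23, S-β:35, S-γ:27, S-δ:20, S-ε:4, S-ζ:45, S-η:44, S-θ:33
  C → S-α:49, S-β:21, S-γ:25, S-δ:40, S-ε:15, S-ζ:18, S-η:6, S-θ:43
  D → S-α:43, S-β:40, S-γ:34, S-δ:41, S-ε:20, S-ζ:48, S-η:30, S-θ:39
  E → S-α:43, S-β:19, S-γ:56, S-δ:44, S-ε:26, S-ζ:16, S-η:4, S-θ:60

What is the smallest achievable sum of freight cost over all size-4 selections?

Open {A, B, C, E}.
  S-α→B 23, S-β→A 11, S-γ→C 25, S-δ→B 20, S-ε→B 4, S-ζ→A 5, S-η→E 4, S-θ→A 16  ⇒ total 108.
Compare {A, B, C, D}: total 110.
Compare {A, B, D, E}: total 110.
No size-4 selection does better; minimum is 108.

108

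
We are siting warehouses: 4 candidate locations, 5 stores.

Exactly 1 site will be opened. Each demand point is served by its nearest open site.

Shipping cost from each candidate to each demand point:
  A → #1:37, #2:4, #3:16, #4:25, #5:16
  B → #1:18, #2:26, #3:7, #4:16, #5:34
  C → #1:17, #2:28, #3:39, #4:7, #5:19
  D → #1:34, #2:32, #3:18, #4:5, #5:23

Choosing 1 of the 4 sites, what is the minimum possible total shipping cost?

98

Open {A}.
  #1→A 37, #2→A 4, #3→A 16, #4→A 25, #5→A 16  ⇒ total 98.
Compare {B}: total 101.
Compare {C}: total 110.
No size-1 selection does better; minimum is 98.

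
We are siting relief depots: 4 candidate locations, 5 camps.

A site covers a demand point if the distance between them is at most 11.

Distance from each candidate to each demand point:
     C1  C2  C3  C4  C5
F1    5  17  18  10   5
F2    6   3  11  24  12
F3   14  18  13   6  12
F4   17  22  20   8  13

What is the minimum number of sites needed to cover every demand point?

2

Coverage sets (demand points within 11 of each site):
  F1: {C1, C4, C5}
  F2: {C1, C2, C3}
  F3: {C4}
  F4: {C4}
No single site covers all 5 demand points.
But {F1, F2} covers everything, so the minimum is 2.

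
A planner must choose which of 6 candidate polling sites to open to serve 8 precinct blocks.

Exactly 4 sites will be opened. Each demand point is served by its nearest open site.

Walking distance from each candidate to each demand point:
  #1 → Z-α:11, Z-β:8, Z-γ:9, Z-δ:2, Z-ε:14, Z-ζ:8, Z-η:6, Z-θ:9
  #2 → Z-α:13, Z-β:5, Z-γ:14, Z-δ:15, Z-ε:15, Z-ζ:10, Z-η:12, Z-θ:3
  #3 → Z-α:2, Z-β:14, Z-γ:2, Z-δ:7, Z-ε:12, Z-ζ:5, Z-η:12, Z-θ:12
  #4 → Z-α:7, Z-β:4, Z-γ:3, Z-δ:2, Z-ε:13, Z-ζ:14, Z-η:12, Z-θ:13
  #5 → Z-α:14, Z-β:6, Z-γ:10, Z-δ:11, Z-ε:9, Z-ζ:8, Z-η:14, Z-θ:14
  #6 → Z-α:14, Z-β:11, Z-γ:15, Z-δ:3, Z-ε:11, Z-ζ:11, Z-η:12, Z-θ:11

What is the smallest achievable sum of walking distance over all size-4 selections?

Open {#1, #2, #3, #5}.
  Z-α→#3 2, Z-β→#2 5, Z-γ→#3 2, Z-δ→#1 2, Z-ε→#5 9, Z-ζ→#3 5, Z-η→#1 6, Z-θ→#2 3  ⇒ total 34.
Compare {#1, #2, #3, #4}: total 36.
Compare {#1, #2, #3, #6}: total 36.
No size-4 selection does better; minimum is 34.

34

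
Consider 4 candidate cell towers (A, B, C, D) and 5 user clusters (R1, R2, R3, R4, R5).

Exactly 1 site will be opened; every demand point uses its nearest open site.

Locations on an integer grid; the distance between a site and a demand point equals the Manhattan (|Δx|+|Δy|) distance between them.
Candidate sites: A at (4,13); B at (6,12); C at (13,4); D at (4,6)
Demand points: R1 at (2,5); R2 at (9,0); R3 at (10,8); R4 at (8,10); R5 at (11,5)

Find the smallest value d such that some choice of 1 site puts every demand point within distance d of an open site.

11

Open {D}.
  Farthest demand point is R2 at distance 11 (to D); all others are ≤ 11.
With {C} the worst case is 12.
With {B} the worst case is 15.
No size-1 selection achieves below 11.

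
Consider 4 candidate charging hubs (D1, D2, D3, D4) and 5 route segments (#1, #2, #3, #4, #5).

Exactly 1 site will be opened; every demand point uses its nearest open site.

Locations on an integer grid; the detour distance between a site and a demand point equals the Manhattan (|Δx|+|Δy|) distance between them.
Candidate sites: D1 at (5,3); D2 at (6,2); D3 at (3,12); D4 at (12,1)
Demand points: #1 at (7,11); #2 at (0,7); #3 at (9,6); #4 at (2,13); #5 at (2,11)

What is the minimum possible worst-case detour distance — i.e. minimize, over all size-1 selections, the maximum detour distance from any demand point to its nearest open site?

Open {D3}.
  Farthest demand point is #3 at detour distance 12 (to D3); all others are ≤ 12.
With {D1} the worst case is 13.
With {D2} the worst case is 15.
No size-1 selection achieves below 12.

12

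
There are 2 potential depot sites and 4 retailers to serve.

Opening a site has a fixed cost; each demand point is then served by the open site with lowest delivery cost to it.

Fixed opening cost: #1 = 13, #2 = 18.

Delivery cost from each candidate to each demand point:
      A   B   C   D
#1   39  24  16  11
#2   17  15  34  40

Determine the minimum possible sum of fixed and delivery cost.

90

Open {#1, #2}: assign each demand point to its cheapest open site.
  A→#2 17, B→#2 15, C→#1 16, D→#1 11
  delivery cost 59, fixed 31 → total 90.
Compare {#1}: delivery cost 90 + fixed 13 = 103.
Compare {#2}: delivery cost 106 + fixed 18 = 124.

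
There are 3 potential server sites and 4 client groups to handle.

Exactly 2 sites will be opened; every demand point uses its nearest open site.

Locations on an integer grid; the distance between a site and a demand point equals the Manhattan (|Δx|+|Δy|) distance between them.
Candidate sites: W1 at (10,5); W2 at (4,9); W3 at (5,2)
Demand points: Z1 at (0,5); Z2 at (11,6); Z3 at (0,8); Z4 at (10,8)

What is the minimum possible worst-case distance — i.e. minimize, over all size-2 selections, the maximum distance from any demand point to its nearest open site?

Open {W1, W2}.
  Farthest demand point is Z1 at distance 8 (to W2); all others are ≤ 8.
With {W2, W3} the worst case is 10.
With {W1, W3} the worst case is 11.
No size-2 selection achieves below 8.

8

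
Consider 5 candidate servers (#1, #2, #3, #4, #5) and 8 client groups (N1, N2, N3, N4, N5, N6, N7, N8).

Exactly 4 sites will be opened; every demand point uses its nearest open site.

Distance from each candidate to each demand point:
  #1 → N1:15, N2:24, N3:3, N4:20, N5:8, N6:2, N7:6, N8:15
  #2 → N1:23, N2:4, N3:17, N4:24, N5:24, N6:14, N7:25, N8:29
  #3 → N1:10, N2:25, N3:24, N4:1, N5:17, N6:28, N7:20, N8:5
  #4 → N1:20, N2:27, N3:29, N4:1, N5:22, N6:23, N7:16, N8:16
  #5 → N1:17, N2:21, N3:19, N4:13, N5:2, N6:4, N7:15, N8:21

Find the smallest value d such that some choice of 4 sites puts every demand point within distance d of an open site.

10

Open {#1, #2, #3, #4}.
  Farthest demand point is N1 at distance 10 (to #3); all others are ≤ 10.
With {#1, #2, #3, #5} the worst case is 10.
With {#1, #2, #4, #5} the worst case is 15.
No size-4 selection achieves below 10.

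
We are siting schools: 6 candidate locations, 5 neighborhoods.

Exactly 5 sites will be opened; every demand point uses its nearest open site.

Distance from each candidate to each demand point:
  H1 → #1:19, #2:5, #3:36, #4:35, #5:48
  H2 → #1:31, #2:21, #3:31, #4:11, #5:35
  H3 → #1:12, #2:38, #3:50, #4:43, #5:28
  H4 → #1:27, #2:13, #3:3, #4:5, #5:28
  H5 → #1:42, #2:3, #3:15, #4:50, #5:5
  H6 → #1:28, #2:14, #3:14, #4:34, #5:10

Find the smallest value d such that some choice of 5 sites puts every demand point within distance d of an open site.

Open {H1, H2, H3, H4, H5}.
  Farthest demand point is #1 at distance 12 (to H3); all others are ≤ 12.
With {H1, H2, H3, H4, H6} the worst case is 12.
With {H1, H3, H4, H5, H6} the worst case is 12.
No size-5 selection achieves below 12.

12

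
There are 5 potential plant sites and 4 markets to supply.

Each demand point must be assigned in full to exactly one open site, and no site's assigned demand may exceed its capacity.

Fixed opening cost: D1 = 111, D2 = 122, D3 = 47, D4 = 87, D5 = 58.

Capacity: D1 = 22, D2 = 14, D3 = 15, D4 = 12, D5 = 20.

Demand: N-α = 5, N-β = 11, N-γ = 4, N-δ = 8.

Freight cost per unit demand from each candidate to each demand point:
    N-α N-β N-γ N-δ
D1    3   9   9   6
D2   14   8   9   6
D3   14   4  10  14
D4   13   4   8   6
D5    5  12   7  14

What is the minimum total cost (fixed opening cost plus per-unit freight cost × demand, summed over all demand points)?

Open {D1, D3}; cheapest assignment that respects the capacities:
  D1 (cap 22, load 17): N-α, N-γ, N-δ — cost 5×3 + 4×9 + 8×6 = 99
  D3 (cap 15, load 11): N-β — cost 11×4 = 44
  Shipping 143, fixed 158 → total 301.
  Any other capacity-feasible assignment to {D1, D3} ships for at least 143.
Compare {D3, D5}: its best feasible assignment gives total 314.
Compare {D3, D4, D5}: its best feasible assignment gives total 337.
Every other set of open sites that can feasibly serve all demand totals ≥ 314 even under its best assignment. Minimum: 301.

301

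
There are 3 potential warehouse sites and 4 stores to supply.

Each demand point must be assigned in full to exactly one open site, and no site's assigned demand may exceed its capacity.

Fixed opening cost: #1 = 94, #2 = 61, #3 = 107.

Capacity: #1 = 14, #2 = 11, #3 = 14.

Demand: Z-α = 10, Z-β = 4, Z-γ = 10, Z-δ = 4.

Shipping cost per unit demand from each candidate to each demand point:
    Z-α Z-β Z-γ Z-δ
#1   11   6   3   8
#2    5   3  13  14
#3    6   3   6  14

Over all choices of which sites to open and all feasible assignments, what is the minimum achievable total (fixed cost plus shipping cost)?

335

Open {#1, #3}; cheapest assignment that respects the capacities:
  #1 (cap 14, load 14): Z-γ, Z-δ — cost 10×3 + 4×8 = 62
  #3 (cap 14, load 14): Z-α, Z-β — cost 10×6 + 4×3 = 72
  Shipping 134, fixed 201 → total 335.
  Any other capacity-feasible assignment to {#1, #3} ships for at least 134.
Compare {#1, #2, #3}: its best feasible assignment gives total 386.
Every other set of open sites that can feasibly serve all demand totals ≥ 386 even under its best assignment. Minimum: 335.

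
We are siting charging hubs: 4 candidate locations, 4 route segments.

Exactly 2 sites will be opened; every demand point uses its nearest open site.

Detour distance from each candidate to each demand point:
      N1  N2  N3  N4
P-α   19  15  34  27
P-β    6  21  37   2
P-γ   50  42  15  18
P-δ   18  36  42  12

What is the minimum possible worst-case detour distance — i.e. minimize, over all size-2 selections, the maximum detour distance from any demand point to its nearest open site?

19

Open {P-α, P-γ}.
  Farthest demand point is N1 at detour distance 19 (to P-α); all others are ≤ 19.
With {P-β, P-γ} the worst case is 21.
With {P-α, P-β} the worst case is 34.
No size-2 selection achieves below 19.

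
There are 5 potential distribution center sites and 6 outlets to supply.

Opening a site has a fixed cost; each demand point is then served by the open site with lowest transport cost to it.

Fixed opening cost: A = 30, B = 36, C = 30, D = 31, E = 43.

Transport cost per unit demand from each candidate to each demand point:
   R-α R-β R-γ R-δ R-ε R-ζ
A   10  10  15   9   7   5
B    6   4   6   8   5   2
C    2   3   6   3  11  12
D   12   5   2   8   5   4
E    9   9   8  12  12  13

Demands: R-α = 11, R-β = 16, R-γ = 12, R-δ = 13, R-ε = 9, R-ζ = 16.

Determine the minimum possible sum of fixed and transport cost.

303

Open {C, D}: assign each demand point to its cheapest open site.
  R-α→C 11×2=22, R-β→C 16×3=48, R-γ→D 12×2=24, R-δ→C 13×3=39, R-ε→D 9×5=45, R-ζ→D 16×4=64
  transport cost 242, fixed 61 → total 303.
Compare {B, C, D}: transport cost 210 + fixed 97 = 307.
Compare {B, C}: transport cost 258 + fixed 66 = 324.
Compare {A, C, D}: transport cost 242 + fixed 91 = 333.
All other subsets cost ≥ 307. Minimum total cost: 303.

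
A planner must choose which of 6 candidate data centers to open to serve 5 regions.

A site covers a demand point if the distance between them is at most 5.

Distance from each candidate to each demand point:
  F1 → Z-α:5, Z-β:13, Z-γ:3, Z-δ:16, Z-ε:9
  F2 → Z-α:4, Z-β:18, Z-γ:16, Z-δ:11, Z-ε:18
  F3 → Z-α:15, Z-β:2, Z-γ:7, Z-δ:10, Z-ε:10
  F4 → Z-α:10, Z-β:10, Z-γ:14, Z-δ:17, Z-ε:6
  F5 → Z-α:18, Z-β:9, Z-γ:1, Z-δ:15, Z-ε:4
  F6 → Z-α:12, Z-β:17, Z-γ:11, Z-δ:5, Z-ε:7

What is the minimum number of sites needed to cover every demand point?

4

Coverage sets (demand points within 5 of each site):
  F1: {Z-α, Z-γ}
  F2: {Z-α}
  F3: {Z-β}
  F4: {}
  F5: {Z-γ, Z-ε}
  F6: {Z-δ}
No 3 sites suffice: every size-3 union leaves at least one demand point uncovered.
But {F1, F3, F5, F6} covers everything, so the minimum is 4.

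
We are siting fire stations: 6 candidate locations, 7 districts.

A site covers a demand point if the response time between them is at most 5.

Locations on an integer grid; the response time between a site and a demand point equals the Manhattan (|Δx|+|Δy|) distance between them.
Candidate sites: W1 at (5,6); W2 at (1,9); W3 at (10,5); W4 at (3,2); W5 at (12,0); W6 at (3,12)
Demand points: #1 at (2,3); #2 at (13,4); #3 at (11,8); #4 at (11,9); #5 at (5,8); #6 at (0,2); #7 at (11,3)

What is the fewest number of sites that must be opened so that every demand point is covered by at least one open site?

3

Coverage sets (demand points within 5 of each site):
  W1: {#5}
  W2: {#5}
  W3: {#2, #3, #4, #7}
  W4: {#1, #6}
  W5: {#2, #7}
  W6: {}
No 2 sites suffice: every size-2 union leaves at least one demand point uncovered.
But {W1, W3, W4} covers everything, so the minimum is 3.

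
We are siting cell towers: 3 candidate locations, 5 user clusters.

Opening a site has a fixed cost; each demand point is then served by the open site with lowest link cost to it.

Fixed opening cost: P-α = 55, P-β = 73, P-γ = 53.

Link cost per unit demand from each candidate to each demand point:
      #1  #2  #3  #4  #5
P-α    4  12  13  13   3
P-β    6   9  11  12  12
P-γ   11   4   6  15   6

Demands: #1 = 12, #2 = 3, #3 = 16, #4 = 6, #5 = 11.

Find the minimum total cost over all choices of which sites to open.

Open {P-α, P-γ}: assign each demand point to its cheapest open site.
  #1→P-α 12×4=48, #2→P-γ 3×4=12, #3→P-γ 16×6=96, #4→P-α 6×13=78, #5→P-α 11×3=33
  link cost 267, fixed 108 → total 375.
Compare {P-α, P-β, P-γ}: link cost 261 + fixed 181 = 442.
Compare {P-β, P-γ}: link cost 318 + fixed 126 = 444.
Compare {P-γ}: link cost 396 + fixed 53 = 449.
All other subsets cost ≥ 442. Minimum total cost: 375.

375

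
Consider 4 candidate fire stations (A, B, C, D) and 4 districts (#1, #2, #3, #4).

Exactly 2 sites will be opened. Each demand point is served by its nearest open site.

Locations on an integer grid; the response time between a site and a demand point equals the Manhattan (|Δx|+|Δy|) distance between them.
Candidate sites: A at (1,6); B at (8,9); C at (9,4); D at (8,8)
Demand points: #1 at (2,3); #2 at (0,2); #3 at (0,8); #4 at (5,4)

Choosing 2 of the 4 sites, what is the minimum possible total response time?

16

Open {A, C}.
  #1→A 4, #2→A 5, #3→A 3, #4→C 4  ⇒ total 16.
Compare {A, B}: total 18.
Compare {A, D}: total 18.
No size-2 selection does better; minimum is 16.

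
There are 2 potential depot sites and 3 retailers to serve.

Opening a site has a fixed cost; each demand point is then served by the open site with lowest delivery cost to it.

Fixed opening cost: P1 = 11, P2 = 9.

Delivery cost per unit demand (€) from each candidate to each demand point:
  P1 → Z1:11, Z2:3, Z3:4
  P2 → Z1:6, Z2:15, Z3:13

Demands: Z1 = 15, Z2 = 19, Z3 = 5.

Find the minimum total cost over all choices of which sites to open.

187

Open {P1, P2}: assign each demand point to its cheapest open site.
  Z1→P2 15×6=90, Z2→P1 19×3=57, Z3→P1 5×4=20
  delivery cost 167, fixed 20 → total 187.
Compare {P1}: delivery cost 242 + fixed 11 = 253.
Compare {P2}: delivery cost 440 + fixed 9 = 449.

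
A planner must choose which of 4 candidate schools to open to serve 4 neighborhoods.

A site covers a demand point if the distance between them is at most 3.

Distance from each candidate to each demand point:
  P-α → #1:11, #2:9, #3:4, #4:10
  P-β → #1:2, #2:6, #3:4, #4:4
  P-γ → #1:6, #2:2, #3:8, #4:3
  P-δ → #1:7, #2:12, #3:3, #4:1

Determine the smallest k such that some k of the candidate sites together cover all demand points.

3

Coverage sets (demand points within 3 of each site):
  P-α: {}
  P-β: {#1}
  P-γ: {#2, #4}
  P-δ: {#3, #4}
No 2 sites suffice: every size-2 union leaves at least one demand point uncovered.
But {P-β, P-γ, P-δ} covers everything, so the minimum is 3.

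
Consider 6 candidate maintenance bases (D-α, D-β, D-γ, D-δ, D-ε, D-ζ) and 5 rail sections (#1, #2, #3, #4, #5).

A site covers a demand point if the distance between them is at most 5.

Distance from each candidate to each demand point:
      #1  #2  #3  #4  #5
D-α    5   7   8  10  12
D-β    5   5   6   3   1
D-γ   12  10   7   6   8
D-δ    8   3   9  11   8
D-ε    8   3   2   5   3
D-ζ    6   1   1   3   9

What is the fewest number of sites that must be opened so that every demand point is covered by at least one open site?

2

Coverage sets (demand points within 5 of each site):
  D-α: {#1}
  D-β: {#1, #2, #4, #5}
  D-γ: {}
  D-δ: {#2}
  D-ε: {#2, #3, #4, #5}
  D-ζ: {#2, #3, #4}
No single site covers all 5 demand points.
But {D-α, D-ε} covers everything, so the minimum is 2.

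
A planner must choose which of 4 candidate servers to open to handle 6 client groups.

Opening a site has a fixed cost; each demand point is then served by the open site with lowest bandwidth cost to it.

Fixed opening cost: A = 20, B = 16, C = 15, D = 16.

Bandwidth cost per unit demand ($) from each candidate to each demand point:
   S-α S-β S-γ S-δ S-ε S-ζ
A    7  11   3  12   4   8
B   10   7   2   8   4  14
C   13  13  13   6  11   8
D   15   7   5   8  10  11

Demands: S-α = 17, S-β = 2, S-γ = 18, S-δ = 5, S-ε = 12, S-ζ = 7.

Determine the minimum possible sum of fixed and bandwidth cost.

349

Open {A, B}: assign each demand point to its cheapest open site.
  S-α→A 17×7=119, S-β→B 2×7=14, S-γ→B 18×2=36, S-δ→B 5×8=40, S-ε→A 12×4=48, S-ζ→A 7×8=56
  bandwidth cost 313, fixed 36 → total 349.
Compare {A, B, C}: bandwidth cost 303 + fixed 51 = 354.
Compare {A, C}: bandwidth cost 329 + fixed 35 = 364.
Compare {A, B, D}: bandwidth cost 313 + fixed 52 = 365.
All other subsets cost ≥ 354. Minimum total cost: 349.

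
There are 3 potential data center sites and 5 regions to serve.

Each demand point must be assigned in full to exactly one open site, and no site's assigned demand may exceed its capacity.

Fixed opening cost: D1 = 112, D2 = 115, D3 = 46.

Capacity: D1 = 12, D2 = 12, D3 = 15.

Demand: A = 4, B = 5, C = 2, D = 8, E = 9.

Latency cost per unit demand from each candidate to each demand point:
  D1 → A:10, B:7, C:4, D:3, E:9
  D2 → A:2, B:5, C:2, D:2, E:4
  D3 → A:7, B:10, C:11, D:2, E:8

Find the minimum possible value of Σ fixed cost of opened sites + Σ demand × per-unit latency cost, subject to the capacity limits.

Open {D1, D2, D3}; cheapest assignment that respects the capacities:
  D1 (cap 12, load 5): B — cost 5×7 = 35
  D2 (cap 12, load 11): C, E — cost 2×2 + 9×4 = 40
  D3 (cap 15, load 12): A, D — cost 4×7 + 8×2 = 44
  Shipping 119, fixed 273 → total 392.
  Any other capacity-feasible assignment to {D1, D2, D3} ships for at least 119.
Total demand is 28 and no other set of sites has combined capacity ≥ 28, so {D1, D2, D3} is the only feasible choice of open sites. Minimum: 392.

392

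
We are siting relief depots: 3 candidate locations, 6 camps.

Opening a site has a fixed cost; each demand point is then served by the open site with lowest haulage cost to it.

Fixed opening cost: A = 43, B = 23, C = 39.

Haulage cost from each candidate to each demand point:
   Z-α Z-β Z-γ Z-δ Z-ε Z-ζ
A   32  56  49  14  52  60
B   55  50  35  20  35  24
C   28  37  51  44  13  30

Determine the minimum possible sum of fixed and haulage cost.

219

Open {B, C}: assign each demand point to its cheapest open site.
  Z-α→C 28, Z-β→C 37, Z-γ→B 35, Z-δ→B 20, Z-ε→C 13, Z-ζ→B 24
  haulage cost 157, fixed 62 → total 219.
Compare {B}: haulage cost 219 + fixed 23 = 242.
Compare {C}: haulage cost 203 + fixed 39 = 242.
Compare {A, C}: haulage cost 171 + fixed 82 = 253.
All other subsets cost ≥ 242. Minimum total cost: 219.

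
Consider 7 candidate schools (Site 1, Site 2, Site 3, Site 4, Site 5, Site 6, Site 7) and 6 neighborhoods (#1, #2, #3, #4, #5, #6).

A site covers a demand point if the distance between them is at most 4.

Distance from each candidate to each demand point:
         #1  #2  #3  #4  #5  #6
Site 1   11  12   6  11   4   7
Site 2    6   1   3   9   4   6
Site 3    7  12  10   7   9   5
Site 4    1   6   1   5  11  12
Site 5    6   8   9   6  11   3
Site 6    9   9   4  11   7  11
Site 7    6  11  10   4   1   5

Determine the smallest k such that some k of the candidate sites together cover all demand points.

4

Coverage sets (demand points within 4 of each site):
  Site 1: {#5}
  Site 2: {#2, #3, #5}
  Site 3: {}
  Site 4: {#1, #3}
  Site 5: {#6}
  Site 6: {#3}
  Site 7: {#4, #5}
No 3 sites suffice: every size-3 union leaves at least one demand point uncovered.
But {Site 2, Site 4, Site 5, Site 7} covers everything, so the minimum is 4.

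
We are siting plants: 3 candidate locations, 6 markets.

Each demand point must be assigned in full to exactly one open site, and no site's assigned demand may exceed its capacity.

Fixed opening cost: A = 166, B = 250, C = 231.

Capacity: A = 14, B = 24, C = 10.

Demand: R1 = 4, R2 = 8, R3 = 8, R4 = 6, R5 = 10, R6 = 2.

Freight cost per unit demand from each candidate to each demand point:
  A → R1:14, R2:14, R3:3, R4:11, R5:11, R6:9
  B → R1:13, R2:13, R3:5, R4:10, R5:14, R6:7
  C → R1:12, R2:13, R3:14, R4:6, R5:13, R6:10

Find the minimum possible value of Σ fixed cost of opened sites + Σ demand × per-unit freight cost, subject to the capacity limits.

800

Open {A, B}; cheapest assignment that respects the capacities:
  A (cap 14, load 14): R1, R5 — cost 4×14 + 10×11 = 166
  B (cap 24, load 24): R2, R3, R4, R6 — cost 8×13 + 8×5 + 6×10 + 2×7 = 218
  Shipping 384, fixed 416 → total 800.
  Any other capacity-feasible assignment to {A, B} ships for at least 384.
Compare {A, B, C}: its best feasible assignment gives total 999.
Every other set of open sites that can feasibly serve all demand totals ≥ 999 even under its best assignment. Minimum: 800.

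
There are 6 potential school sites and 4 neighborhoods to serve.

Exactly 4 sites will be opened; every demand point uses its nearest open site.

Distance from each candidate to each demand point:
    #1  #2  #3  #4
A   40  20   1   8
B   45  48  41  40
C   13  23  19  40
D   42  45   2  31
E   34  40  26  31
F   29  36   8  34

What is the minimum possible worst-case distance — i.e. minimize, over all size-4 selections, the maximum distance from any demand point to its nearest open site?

Open {A, B, C, D}.
  Farthest demand point is #2 at distance 20 (to A); all others are ≤ 20.
With {A, B, C, E} the worst case is 20.
With {A, B, C, F} the worst case is 20.
No size-4 selection achieves below 20.

20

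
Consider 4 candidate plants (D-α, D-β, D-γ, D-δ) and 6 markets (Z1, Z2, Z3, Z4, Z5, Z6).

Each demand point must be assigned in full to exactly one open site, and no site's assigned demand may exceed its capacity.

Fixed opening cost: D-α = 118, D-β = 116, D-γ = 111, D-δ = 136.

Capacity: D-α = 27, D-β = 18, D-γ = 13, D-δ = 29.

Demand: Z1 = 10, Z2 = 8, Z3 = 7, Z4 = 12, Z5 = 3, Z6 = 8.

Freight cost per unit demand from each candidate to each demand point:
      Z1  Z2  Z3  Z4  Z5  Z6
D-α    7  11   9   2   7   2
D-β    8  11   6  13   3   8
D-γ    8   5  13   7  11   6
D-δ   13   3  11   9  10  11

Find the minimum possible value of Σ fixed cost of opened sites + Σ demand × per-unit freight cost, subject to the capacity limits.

Open {D-α, D-δ}; cheapest assignment that respects the capacities:
  D-α (cap 27, load 27): Z3, Z4, Z6 — cost 7×9 + 12×2 + 8×2 = 103
  D-δ (cap 29, load 21): Z1, Z2, Z5 — cost 10×13 + 8×3 + 3×10 = 184
  Shipping 287, fixed 254 → total 541.
  Any other capacity-feasible assignment to {D-α, D-δ} ships for at least 287.
Compare {D-α, D-β, D-γ}: its best feasible assignment gives total 568.
Compare {D-α, D-β, D-δ}: its best feasible assignment gives total 577.
Every other set of open sites that can feasibly serve all demand totals ≥ 568 even under its best assignment. Minimum: 541.

541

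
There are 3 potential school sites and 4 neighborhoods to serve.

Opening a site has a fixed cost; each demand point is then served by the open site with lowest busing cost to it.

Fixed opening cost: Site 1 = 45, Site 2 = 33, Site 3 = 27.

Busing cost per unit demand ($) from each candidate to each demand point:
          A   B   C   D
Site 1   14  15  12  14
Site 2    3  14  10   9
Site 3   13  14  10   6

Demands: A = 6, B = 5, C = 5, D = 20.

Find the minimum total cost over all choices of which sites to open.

318

Open {Site 2, Site 3}: assign each demand point to its cheapest open site.
  A→Site 2 6×3=18, B→Site 2 5×14=70, C→Site 2 5×10=50, D→Site 3 20×6=120
  busing cost 258, fixed 60 → total 318.
Compare {Site 3}: busing cost 318 + fixed 27 = 345.
Compare {Site 2}: busing cost 318 + fixed 33 = 351.
Compare {Site 1, Site 2, Site 3}: busing cost 258 + fixed 105 = 363.
All other subsets cost ≥ 345. Minimum total cost: 318.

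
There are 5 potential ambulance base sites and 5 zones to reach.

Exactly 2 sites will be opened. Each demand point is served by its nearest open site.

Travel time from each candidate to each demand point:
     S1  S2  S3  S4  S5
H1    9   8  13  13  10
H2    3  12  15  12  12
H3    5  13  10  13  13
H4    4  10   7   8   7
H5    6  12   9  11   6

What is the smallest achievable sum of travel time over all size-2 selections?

34

Open {H1, H4}.
  S1→H4 4, S2→H1 8, S3→H4 7, S4→H4 8, S5→H4 7  ⇒ total 34.
Compare {H2, H4}: total 35.
Compare {H4, H5}: total 35.
No size-2 selection does better; minimum is 34.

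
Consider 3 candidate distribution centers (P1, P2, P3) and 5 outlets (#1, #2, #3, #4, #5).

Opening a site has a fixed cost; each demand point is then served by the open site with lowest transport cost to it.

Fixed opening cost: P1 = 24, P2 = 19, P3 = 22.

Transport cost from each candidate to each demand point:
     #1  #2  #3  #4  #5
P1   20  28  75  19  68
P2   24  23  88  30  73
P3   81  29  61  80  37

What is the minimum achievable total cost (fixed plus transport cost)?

Open {P1, P3}: assign each demand point to its cheapest open site.
  #1→P1 20, #2→P1 28, #3→P3 61, #4→P1 19, #5→P3 37
  transport cost 165, fixed 46 → total 211.
Compare {P2, P3}: transport cost 175 + fixed 41 = 216.
Compare {P1, P2, P3}: transport cost 160 + fixed 65 = 225.
Compare {P1}: transport cost 210 + fixed 24 = 234.
All other subsets cost ≥ 216. Minimum total cost: 211.

211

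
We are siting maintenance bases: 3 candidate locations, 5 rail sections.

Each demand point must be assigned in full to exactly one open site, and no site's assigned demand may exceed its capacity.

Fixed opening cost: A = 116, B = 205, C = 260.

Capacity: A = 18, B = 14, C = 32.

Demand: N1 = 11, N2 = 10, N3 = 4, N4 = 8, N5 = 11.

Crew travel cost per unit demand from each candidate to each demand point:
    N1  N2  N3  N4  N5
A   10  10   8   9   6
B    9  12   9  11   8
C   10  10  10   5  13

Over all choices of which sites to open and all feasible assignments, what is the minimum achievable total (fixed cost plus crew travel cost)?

Open {A, C}; cheapest assignment that respects the capacities:
  A (cap 18, load 15): N3, N5 — cost 4×8 + 11×6 = 98
  C (cap 32, load 29): N1, N2, N4 — cost 11×10 + 10×10 + 8×5 = 250
  Shipping 348, fixed 376 → total 724.
  Any other capacity-feasible assignment to {A, C} ships for at least 348.
Compare {B, C}: its best feasible assignment gives total 914.
Compare {A, B, C}: its best feasible assignment gives total 918.
Every other set of open sites that can feasibly serve all demand totals ≥ 914 even under its best assignment. Minimum: 724.

724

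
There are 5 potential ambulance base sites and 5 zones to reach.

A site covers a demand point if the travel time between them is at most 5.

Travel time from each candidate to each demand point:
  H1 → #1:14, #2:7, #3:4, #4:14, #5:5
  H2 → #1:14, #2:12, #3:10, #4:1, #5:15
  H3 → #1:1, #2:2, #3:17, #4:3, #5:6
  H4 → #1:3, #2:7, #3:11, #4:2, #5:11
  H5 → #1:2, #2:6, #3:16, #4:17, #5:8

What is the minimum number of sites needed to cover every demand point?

2

Coverage sets (demand points within 5 of each site):
  H1: {#3, #5}
  H2: {#4}
  H3: {#1, #2, #4}
  H4: {#1, #4}
  H5: {#1}
No single site covers all 5 demand points.
But {H1, H3} covers everything, so the minimum is 2.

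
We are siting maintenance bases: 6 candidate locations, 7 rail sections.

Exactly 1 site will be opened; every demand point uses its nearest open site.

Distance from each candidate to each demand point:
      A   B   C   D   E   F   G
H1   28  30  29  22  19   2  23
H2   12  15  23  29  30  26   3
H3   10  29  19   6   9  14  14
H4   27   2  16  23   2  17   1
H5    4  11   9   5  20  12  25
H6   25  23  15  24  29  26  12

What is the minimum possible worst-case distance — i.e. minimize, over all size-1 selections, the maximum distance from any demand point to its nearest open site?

25

Open {H5}.
  Farthest demand point is G at distance 25 (to H5); all others are ≤ 25.
With {H4} the worst case is 27.
With {H3} the worst case is 29.
No size-1 selection achieves below 25.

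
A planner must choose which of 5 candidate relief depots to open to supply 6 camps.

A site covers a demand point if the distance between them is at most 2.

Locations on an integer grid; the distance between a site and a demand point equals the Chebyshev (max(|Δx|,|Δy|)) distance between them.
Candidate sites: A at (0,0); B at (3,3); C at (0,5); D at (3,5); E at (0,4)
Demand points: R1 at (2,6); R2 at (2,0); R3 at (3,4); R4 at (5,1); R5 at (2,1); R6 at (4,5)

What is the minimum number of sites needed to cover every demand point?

3

Coverage sets (demand points within 2 of each site):
  A: {R2, R5}
  B: {R3, R4, R5, R6}
  C: {R1}
  D: {R1, R3, R6}
  E: {R1}
No 2 sites suffice: every size-2 union leaves at least one demand point uncovered.
But {A, B, C} covers everything, so the minimum is 3.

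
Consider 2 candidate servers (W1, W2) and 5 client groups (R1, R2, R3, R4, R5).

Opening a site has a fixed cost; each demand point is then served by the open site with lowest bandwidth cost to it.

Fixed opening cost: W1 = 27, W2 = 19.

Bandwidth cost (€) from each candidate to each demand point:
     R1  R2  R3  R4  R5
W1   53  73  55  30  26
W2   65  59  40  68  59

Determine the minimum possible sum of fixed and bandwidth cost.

254

Open {W1, W2}: assign each demand point to its cheapest open site.
  R1→W1 53, R2→W2 59, R3→W2 40, R4→W1 30, R5→W1 26
  bandwidth cost 208, fixed 46 → total 254.
Compare {W1}: bandwidth cost 237 + fixed 27 = 264.
Compare {W2}: bandwidth cost 291 + fixed 19 = 310.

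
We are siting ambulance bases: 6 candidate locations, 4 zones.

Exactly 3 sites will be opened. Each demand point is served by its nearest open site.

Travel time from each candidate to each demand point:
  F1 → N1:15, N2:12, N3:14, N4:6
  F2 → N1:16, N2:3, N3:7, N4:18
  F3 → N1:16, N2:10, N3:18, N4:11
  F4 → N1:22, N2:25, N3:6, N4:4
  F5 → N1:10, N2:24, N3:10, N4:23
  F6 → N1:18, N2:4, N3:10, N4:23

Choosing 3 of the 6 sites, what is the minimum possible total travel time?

Open {F2, F4, F5}.
  N1→F5 10, N2→F2 3, N3→F4 6, N4→F4 4  ⇒ total 23.
Compare {F4, F5, F6}: total 24.
Compare {F1, F2, F5}: total 26.
No size-3 selection does better; minimum is 23.

23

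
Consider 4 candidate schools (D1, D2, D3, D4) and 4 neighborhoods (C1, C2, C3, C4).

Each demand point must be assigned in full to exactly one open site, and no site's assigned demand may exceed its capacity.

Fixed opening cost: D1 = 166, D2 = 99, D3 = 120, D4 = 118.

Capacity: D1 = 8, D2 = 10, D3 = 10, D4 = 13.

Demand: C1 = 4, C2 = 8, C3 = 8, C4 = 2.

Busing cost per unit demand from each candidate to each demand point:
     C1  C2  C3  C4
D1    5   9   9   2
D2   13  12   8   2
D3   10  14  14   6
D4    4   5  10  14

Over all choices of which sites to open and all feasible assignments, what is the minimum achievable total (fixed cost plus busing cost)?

Open {D2, D4}; cheapest assignment that respects the capacities:
  D2 (cap 10, load 10): C3, C4 — cost 8×8 + 2×2 = 68
  D4 (cap 13, load 12): C1, C2 — cost 4×4 + 8×5 = 56
  Shipping 124, fixed 217 → total 341.
  Any other capacity-feasible assignment to {D2, D4} ships for at least 124.
Compare {D3, D4}: its best feasible assignment gives total 418.
Compare {D2, D3, D4}: its best feasible assignment gives total 461.
Every other set of open sites that can feasibly serve all demand totals ≥ 418 even under its best assignment. Minimum: 341.

341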